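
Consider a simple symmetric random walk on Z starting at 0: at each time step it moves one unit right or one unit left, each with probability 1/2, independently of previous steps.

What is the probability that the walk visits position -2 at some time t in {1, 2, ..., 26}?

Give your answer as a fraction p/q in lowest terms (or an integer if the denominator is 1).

Count via complement. Let g(t,s) = #length-t paths at position s with S_1..S_t all ≠ -2.
g(t,s) = g(t-1,s-1) + g(t-1,s+1) for s ≠ -2; g(t,-2) = 0.
t=0: g(0,0)=1
t=1: g(1,-1)=1 g(1,1)=1
t=2: g(2,0)=2 g(2,2)=1
t=3: g(3,-1)=2 g(3,1)=3 g(3,3)=1
t=4: g(4,0)=5 g(4,2)=4 g(4,4)=1
t=5: g(5,-1)=5 g(5,1)=9 g(5,3)=5 g(5,5)=1
t=6: g(6,0)=14 g(6,2)=14 g(6,4)=6 g(6,6)=1
t=7: g(7,-1)=14 g(7,1)=28 g(7,3)=20 g(7,5)=7 g(7,7)=1
t=8: g(8,0)=42 g(8,2)=48 g(8,4)=27 g(8,6)=8 g(8,8)=1
t=9: g(9,-1)=42 g(9,1)=90 g(9,3)=75 g(9,5)=35 g(9,7)=9 g(9,9)=1
t=10: g(10,0)=132 g(10,2)=165 g(10,4)=110 g(10,6)=44 g(10,8)=10 g(10,10)=1
t=11: g(11,-1)=132 g(11,1)=297 g(11,3)=275 g(11,5)=154 g(11,7)=54 g(11,9)=11 g(11,11)=1
t=12: g(12,0)=429 g(12,2)=572 g(12,4)=429 g(12,6)=208 g(12,8)=65 g(12,10)=12 g(12,12)=1
t=13: g(13,-1)=429 g(13,1)=1001 g(13,3)=1001 g(13,5)=637 g(13,7)=273 g(13,9)=77 g(13,11)=13 g(13,13)=1
t=14: g(14,0)=1430 g(14,2)=2002 g(14,4)=1638 g(14,6)=910 g(14,8)=350 g(14,10)=90 g(14,12)=14 g(14,14)=1
t=15: g(15,-1)=1430 g(15,1)=3432 g(15,3)=3640 g(15,5)=2548 g(15,7)=1260 g(15,9)=440 g(15,11)=104 g(15,13)=15 g(15,15)=1
t=16: g(16,0)=4862 g(16,2)=7072 g(16,4)=6188 g(16,6)=3808 g(16,8)=1700 g(16,10)=544 g(16,12)=119 g(16,14)=16 g(16,16)=1
t=17: g(17,-1)=4862 g(17,1)=11934 g(17,3)=13260 g(17,5)=9996 g(17,7)=5508 g(17,9)=2244 g(17,11)=663 g(17,13)=135 g(17,15)=17 g(17,17)=1
t=18: g(18,0)=16796 g(18,2)=25194 g(18,4)=23256 g(18,6)=15504 g(18,8)=7752 g(18,10)=2907 g(18,12)=798 g(18,14)=152 g(18,16)=18 g(18,18)=1
t=19: g(19,-1)=16796 g(19,1)=41990 g(19,3)=48450 g(19,5)=38760 g(19,7)=23256 g(19,9)=10659 g(19,11)=3705 g(19,13)=950 g(19,15)=170 g(19,17)=19 g(19,19)=1
t=20: g(20,0)=58786 g(20,2)=90440 g(20,4)=87210 g(20,6)=62016 g(20,8)=33915 g(20,10)=14364 g(20,12)=4655 g(20,14)=1120 g(20,16)=189 g(20,18)=20 g(20,20)=1
t=21: g(21,-1)=58786 g(21,1)=149226 g(21,3)=177650 g(21,5)=149226 g(21,7)=95931 g(21,9)=48279 g(21,11)=19019 g(21,13)=5775 g(21,15)=1309 g(21,17)=209 g(21,19)=21 g(21,21)=1
t=22: g(22,0)=208012 g(22,2)=326876 g(22,4)=326876 g(22,6)=245157 g(22,8)=144210 g(22,10)=67298 g(22,12)=24794 g(22,14)=7084 g(22,16)=1518 g(22,18)=230 g(22,20)=22 g(22,22)=1
t=23: g(23,-1)=208012 g(23,1)=534888 g(23,3)=653752 g(23,5)=572033 g(23,7)=389367 g(23,9)=211508 g(23,11)=92092 g(23,13)=31878 g(23,15)=8602 g(23,17)=1748 g(23,19)=252 g(23,21)=23 g(23,23)=1
t=24: g(24,0)=742900 g(24,2)=1188640 g(24,4)=1225785 g(24,6)=961400 g(24,8)=600875 g(24,10)=303600 g(24,12)=123970 g(24,14)=40480 g(24,16)=10350 g(24,18)=2000 g(24,20)=275 g(24,22)=24 g(24,24)=1
t=25: g(25,-1)=742900 g(25,1)=1931540 g(25,3)=2414425 g(25,5)=2187185 g(25,7)=1562275 g(25,9)=904475 g(25,11)=427570 g(25,13)=164450 g(25,15)=50830 g(25,17)=12350 g(25,19)=2275 g(25,21)=299 g(25,23)=25 g(25,25)=1
t=26: g(26,0)=2674440 g(26,2)=4345965 g(26,4)=4601610 g(26,6)=3749460 g(26,8)=2466750 g(26,10)=1332045 g(26,12)=592020 g(26,14)=215280 g(26,16)=63180 g(26,18)=14625 g(26,20)=2574 g(26,22)=324 g(26,24)=26 g(26,26)=1
Paths never hitting -2: Σ_s g(26,s) = 20058300
Paths hitting -2: 2^26 - 20058300 = 47050564
P = 47050564/67108864 = 11762641/16777216

Answer: 11762641/16777216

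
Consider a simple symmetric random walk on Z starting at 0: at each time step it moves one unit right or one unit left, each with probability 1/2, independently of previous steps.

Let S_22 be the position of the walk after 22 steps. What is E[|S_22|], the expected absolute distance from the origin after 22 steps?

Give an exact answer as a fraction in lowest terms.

Answer: 969969/262144

Derivation:
S_22 takes values m ≡ 0 (mod 2) with |m| ≤ 22; P(S_22=m) = C(22,(22+m)/2)/2^22.
Total paths: 2^22 = 4194304
Distribution: P(S=-22)=1/4194304, P(S=-20)=22/4194304, P(S=-18)=231/4194304, P(S=-16)=1540/4194304, P(S=-14)=7315/4194304, P(S=-12)=26334/4194304, P(S=-10)=74613/4194304, P(S=-8)=170544/4194304, P(S=-6)=319770/4194304, P(S=-4)=497420/4194304, P(S=-2)=646646/4194304, P(S=0)=705432/4194304, P(S=2)=646646/4194304, P(S=4)=497420/4194304, P(S=6)=319770/4194304, P(S=8)=170544/4194304, P(S=10)=74613/4194304, P(S=12)=26334/4194304, P(S=14)=7315/4194304, P(S=16)=1540/4194304, P(S=18)=231/4194304, P(S=20)=22/4194304, P(S=22)=1/4194304
E[|S_22|] = Σ_m |m|·P(S_22=m) = 15519504/4194304 = 969969/262144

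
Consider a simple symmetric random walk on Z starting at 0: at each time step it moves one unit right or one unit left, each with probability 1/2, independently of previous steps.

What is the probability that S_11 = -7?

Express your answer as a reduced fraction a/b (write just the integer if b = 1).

Answer: 55/2048

Derivation:
To reach position -7 after 11 steps: need 2 steps of +1 and 9 of -1.
Favorable paths: C(11,2) = 55
Total paths: 2^11 = 2048
P = 55/2048 = 55/2048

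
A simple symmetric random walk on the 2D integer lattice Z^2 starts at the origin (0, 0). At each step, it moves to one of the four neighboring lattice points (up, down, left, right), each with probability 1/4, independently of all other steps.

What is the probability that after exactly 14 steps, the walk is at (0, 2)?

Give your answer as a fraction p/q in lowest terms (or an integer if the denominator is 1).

Let h be the number of horizontal steps (so 14-h are vertical). To end at (0,2) need (h+0)/2 right-steps and ((14-h)+2)/2 up-steps.
Sum over h with 0 ≤ h ≤ 12, h ≡ 0 (mod 2), 14-h ≡ 0 (mod 2):
h=0: C(14,0)·C(0,0)·C(14,8) = 1·1·3003 = 3003
h=2: C(14,2)·C(2,1)·C(12,7) = 91·2·792 = 144144
h=4: C(14,4)·C(4,2)·C(10,6) = 1001·6·210 = 1261260
h=6: C(14,6)·C(6,3)·C(8,5) = 3003·20·56 = 3363360
h=8: C(14,8)·C(8,4)·C(6,4) = 3003·70·15 = 3153150
h=10: C(14,10)·C(10,5)·C(4,3) = 1001·252·4 = 1009008
h=12: C(14,12)·C(12,6)·C(2,2) = 91·924·1 = 84084
Total favorable: 9018009
Total paths: 4^14 = 268435456
P = 9018009/268435456 = 9018009/268435456

Answer: 9018009/268435456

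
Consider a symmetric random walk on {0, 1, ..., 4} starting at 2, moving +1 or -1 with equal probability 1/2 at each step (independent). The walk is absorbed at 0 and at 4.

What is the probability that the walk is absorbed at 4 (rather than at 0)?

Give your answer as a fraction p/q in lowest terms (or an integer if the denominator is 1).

Answer: 1/2

Derivation:
Symmetric walk (p = 1/2): the harmonic-function argument gives P(hit 4 before 0 | start at 2) = a/N.
P = 2/4 = 1/2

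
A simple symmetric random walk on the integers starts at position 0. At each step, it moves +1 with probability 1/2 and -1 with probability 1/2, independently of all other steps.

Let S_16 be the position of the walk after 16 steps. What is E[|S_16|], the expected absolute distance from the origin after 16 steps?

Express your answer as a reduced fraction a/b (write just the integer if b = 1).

Answer: 6435/2048

Derivation:
S_16 takes values m ≡ 0 (mod 2) with |m| ≤ 16; P(S_16=m) = C(16,(16+m)/2)/2^16.
Total paths: 2^16 = 65536
Distribution: P(S=-16)=1/65536, P(S=-14)=16/65536, P(S=-12)=120/65536, P(S=-10)=560/65536, P(S=-8)=1820/65536, P(S=-6)=4368/65536, P(S=-4)=8008/65536, P(S=-2)=11440/65536, P(S=0)=12870/65536, P(S=2)=11440/65536, P(S=4)=8008/65536, P(S=6)=4368/65536, P(S=8)=1820/65536, P(S=10)=560/65536, P(S=12)=120/65536, P(S=14)=16/65536, P(S=16)=1/65536
E[|S_16|] = Σ_m |m|·P(S_16=m) = 205920/65536 = 6435/2048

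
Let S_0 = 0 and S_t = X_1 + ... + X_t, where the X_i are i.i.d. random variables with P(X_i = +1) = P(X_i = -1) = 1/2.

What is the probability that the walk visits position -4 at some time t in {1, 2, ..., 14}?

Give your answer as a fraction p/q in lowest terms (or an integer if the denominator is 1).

Answer: 309/1024

Derivation:
Count via complement. Let g(t,s) = #length-t paths at position s with S_1..S_t all ≠ -4.
g(t,s) = g(t-1,s-1) + g(t-1,s+1) for s ≠ -4; g(t,-4) = 0.
t=0: g(0,0)=1
t=1: g(1,-1)=1 g(1,1)=1
t=2: g(2,-2)=1 g(2,0)=2 g(2,2)=1
t=3: g(3,-3)=1 g(3,-1)=3 g(3,1)=3 g(3,3)=1
t=4: g(4,-2)=4 g(4,0)=6 g(4,2)=4 g(4,4)=1
t=5: g(5,-3)=4 g(5,-1)=10 g(5,1)=10 g(5,3)=5 g(5,5)=1
t=6: g(6,-2)=14 g(6,0)=20 g(6,2)=15 g(6,4)=6 g(6,6)=1
t=7: g(7,-3)=14 g(7,-1)=34 g(7,1)=35 g(7,3)=21 g(7,5)=7 g(7,7)=1
t=8: g(8,-2)=48 g(8,0)=69 g(8,2)=56 g(8,4)=28 g(8,6)=8 g(8,8)=1
t=9: g(9,-3)=48 g(9,-1)=117 g(9,1)=125 g(9,3)=84 g(9,5)=36 g(9,7)=9 g(9,9)=1
t=10: g(10,-2)=165 g(10,0)=242 g(10,2)=209 g(10,4)=120 g(10,6)=45 g(10,8)=10 g(10,10)=1
t=11: g(11,-3)=165 g(11,-1)=407 g(11,1)=451 g(11,3)=329 g(11,5)=165 g(11,7)=55 g(11,9)=11 g(11,11)=1
t=12: g(12,-2)=572 g(12,0)=858 g(12,2)=780 g(12,4)=494 g(12,6)=220 g(12,8)=66 g(12,10)=12 g(12,12)=1
t=13: g(13,-3)=572 g(13,-1)=1430 g(13,1)=1638 g(13,3)=1274 g(13,5)=714 g(13,7)=286 g(13,9)=78 g(13,11)=13 g(13,13)=1
t=14: g(14,-2)=2002 g(14,0)=3068 g(14,2)=2912 g(14,4)=1988 g(14,6)=1000 g(14,8)=364 g(14,10)=91 g(14,12)=14 g(14,14)=1
Paths never hitting -4: Σ_s g(14,s) = 11440
Paths hitting -4: 2^14 - 11440 = 4944
P = 4944/16384 = 309/1024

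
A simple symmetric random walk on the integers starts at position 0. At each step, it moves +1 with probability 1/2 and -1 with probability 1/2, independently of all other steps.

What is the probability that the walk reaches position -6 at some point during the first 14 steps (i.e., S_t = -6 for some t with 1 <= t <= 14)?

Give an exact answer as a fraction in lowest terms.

Answer: 1941/16384

Derivation:
Count via complement. Let g(t,s) = #length-t paths at position s with S_1..S_t all ≠ -6.
g(t,s) = g(t-1,s-1) + g(t-1,s+1) for s ≠ -6; g(t,-6) = 0.
t=0: g(0,0)=1
t=1: g(1,-1)=1 g(1,1)=1
t=2: g(2,-2)=1 g(2,0)=2 g(2,2)=1
t=3: g(3,-3)=1 g(3,-1)=3 g(3,1)=3 g(3,3)=1
t=4: g(4,-4)=1 g(4,-2)=4 g(4,0)=6 g(4,2)=4 g(4,4)=1
t=5: g(5,-5)=1 g(5,-3)=5 g(5,-1)=10 g(5,1)=10 g(5,3)=5 g(5,5)=1
t=6: g(6,-4)=6 g(6,-2)=15 g(6,0)=20 g(6,2)=15 g(6,4)=6 g(6,6)=1
t=7: g(7,-5)=6 g(7,-3)=21 g(7,-1)=35 g(7,1)=35 g(7,3)=21 g(7,5)=7 g(7,7)=1
t=8: g(8,-4)=27 g(8,-2)=56 g(8,0)=70 g(8,2)=56 g(8,4)=28 g(8,6)=8 g(8,8)=1
t=9: g(9,-5)=27 g(9,-3)=83 g(9,-1)=126 g(9,1)=126 g(9,3)=84 g(9,5)=36 g(9,7)=9 g(9,9)=1
t=10: g(10,-4)=110 g(10,-2)=209 g(10,0)=252 g(10,2)=210 g(10,4)=120 g(10,6)=45 g(10,8)=10 g(10,10)=1
t=11: g(11,-5)=110 g(11,-3)=319 g(11,-1)=461 g(11,1)=462 g(11,3)=330 g(11,5)=165 g(11,7)=55 g(11,9)=11 g(11,11)=1
t=12: g(12,-4)=429 g(12,-2)=780 g(12,0)=923 g(12,2)=792 g(12,4)=495 g(12,6)=220 g(12,8)=66 g(12,10)=12 g(12,12)=1
t=13: g(13,-5)=429 g(13,-3)=1209 g(13,-1)=1703 g(13,1)=1715 g(13,3)=1287 g(13,5)=715 g(13,7)=286 g(13,9)=78 g(13,11)=13 g(13,13)=1
t=14: g(14,-4)=1638 g(14,-2)=2912 g(14,0)=3418 g(14,2)=3002 g(14,4)=2002 g(14,6)=1001 g(14,8)=364 g(14,10)=91 g(14,12)=14 g(14,14)=1
Paths never hitting -6: Σ_s g(14,s) = 14443
Paths hitting -6: 2^14 - 14443 = 1941
P = 1941/16384 = 1941/16384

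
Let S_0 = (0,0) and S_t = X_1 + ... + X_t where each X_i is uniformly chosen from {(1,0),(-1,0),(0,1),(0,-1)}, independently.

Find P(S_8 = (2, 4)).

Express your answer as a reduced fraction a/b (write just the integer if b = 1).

Let h be the number of horizontal steps (so 8-h are vertical). To end at (2,4) need (h+2)/2 right-steps and ((8-h)+4)/2 up-steps.
Sum over h with 2 ≤ h ≤ 4, h ≡ 0 (mod 2), 8-h ≡ 0 (mod 2):
h=2: C(8,2)·C(2,2)·C(6,5) = 28·1·6 = 168
h=4: C(8,4)·C(4,3)·C(4,4) = 70·4·1 = 280
Total favorable: 448
Total paths: 4^8 = 65536
P = 448/65536 = 7/1024

Answer: 7/1024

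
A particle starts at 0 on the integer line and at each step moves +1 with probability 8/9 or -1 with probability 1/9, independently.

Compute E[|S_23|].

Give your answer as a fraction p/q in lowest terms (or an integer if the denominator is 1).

Answer: 17616460785835477245239/984770902183611232881

Derivation:
S_23 takes values m ≡ 1 (mod 2) with |m| ≤ 23; P(S_23=m) = C(23,(23+m)/2) · (8/9)^((23+m)/2) · (1/9)^((23-m)/2).
Distribution: P(S=-23)=1/8862938119652501095929, P(S=-21)=184/8862938119652501095929, P(S=-19)=16192/8862938119652501095929, P(S=-17)=906752/8862938119652501095929, P(S=-15)=36270080/8862938119652501095929, P(S=-13)=1102610432/8862938119652501095929, P(S=-11)=8820883456/2954312706550833698643, P(S=-9)=171377164288/2954312706550833698643, P(S=-7)=2742034628608/2954312706550833698643, P(S=-5)=109681385144320/8862938119652501095929, P(S=-3)=1228431513616384/8862938119652501095929, P(S=-1)=11614261583282176/8862938119652501095929, P(S=1)=92914092666257408/8862938119652501095929, P(S=3)=628956934971588608/8862938119652501095929, P(S=5)=3594039628409077760/8862938119652501095929, P(S=7)=5750463405454524416/2954312706550833698643, P(S=9)=23001853621818097664/2954312706550833698643, P(S=11)=75770811930694909952/2954312706550833698643, P(S=13)=606166495445559279616/8862938119652501095929, P(S=15)=1276139990411703746560/8862938119652501095929, P(S=17)=2041823984658725994496/8862938119652501095929, P(S=19)=2333513125324258279424/8862938119652501095929, P(S=21)=1697100454781278748672/8862938119652501095929, P(S=23)=590295810358705651712/8862938119652501095929
E[|S_23|] = Σ_m |m|·P(S_23=m) = 17616460785835477245239/984770902183611232881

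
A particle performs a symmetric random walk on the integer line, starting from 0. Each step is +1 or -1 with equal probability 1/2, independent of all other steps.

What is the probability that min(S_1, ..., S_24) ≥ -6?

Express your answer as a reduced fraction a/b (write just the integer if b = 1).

Let f(t,s) = #length-t paths at position s with S_1..S_t all ≥ -6.
f(t,s) = f(t-1,s-1) + f(t-1,s+1) for s ≥ -6; f(t,s) = 0 for s < -6.
t=0: f(0,0)=1
t=1: f(1,-1)=1 f(1,1)=1
t=2: f(2,-2)=1 f(2,0)=2 f(2,2)=1
t=3: f(3,-3)=1 f(3,-1)=3 f(3,1)=3 f(3,3)=1
t=4: f(4,-4)=1 f(4,-2)=4 f(4,0)=6 f(4,2)=4 f(4,4)=1
t=5: f(5,-5)=1 f(5,-3)=5 f(5,-1)=10 f(5,1)=10 f(5,3)=5 f(5,5)=1
t=6: f(6,-6)=1 f(6,-4)=6 f(6,-2)=15 f(6,0)=20 f(6,2)=15 f(6,4)=6 f(6,6)=1
t=7: f(7,-5)=7 f(7,-3)=21 f(7,-1)=35 f(7,1)=35 f(7,3)=21 f(7,5)=7 f(7,7)=1
t=8: f(8,-6)=7 f(8,-4)=28 f(8,-2)=56 f(8,0)=70 f(8,2)=56 f(8,4)=28 f(8,6)=8 f(8,8)=1
t=9: f(9,-5)=35 f(9,-3)=84 f(9,-1)=126 f(9,1)=126 f(9,3)=84 f(9,5)=36 f(9,7)=9 f(9,9)=1
t=10: f(10,-6)=35 f(10,-4)=119 f(10,-2)=210 f(10,0)=252 f(10,2)=210 f(10,4)=120 f(10,6)=45 f(10,8)=10 f(10,10)=1
t=11: f(11,-5)=154 f(11,-3)=329 f(11,-1)=462 f(11,1)=462 f(11,3)=330 f(11,5)=165 f(11,7)=55 f(11,9)=11 f(11,11)=1
t=12: f(12,-6)=154 f(12,-4)=483 f(12,-2)=791 f(12,0)=924 f(12,2)=792 f(12,4)=495 f(12,6)=220 f(12,8)=66 f(12,10)=12 f(12,12)=1
t=13: f(13,-5)=637 f(13,-3)=1274 f(13,-1)=1715 f(13,1)=1716 f(13,3)=1287 f(13,5)=715 f(13,7)=286 f(13,9)=78 f(13,11)=13 f(13,13)=1
t=14: f(14,-6)=637 f(14,-4)=1911 f(14,-2)=2989 f(14,0)=3431 f(14,2)=3003 f(14,4)=2002 f(14,6)=1001 f(14,8)=364 f(14,10)=91 f(14,12)=14 f(14,14)=1
t=15: f(15,-5)=2548 f(15,-3)=4900 f(15,-1)=6420 f(15,1)=6434 f(15,3)=5005 f(15,5)=3003 f(15,7)=1365 f(15,9)=455 f(15,11)=105 f(15,13)=15 f(15,15)=1
t=16: f(16,-6)=2548 f(16,-4)=7448 f(16,-2)=11320 f(16,0)=12854 f(16,2)=11439 f(16,4)=8008 f(16,6)=4368 f(16,8)=1820 f(16,10)=560 f(16,12)=120 f(16,14)=16 f(16,16)=1
t=17: f(17,-5)=9996 f(17,-3)=18768 f(17,-1)=24174 f(17,1)=24293 f(17,3)=19447 f(17,5)=12376 f(17,7)=6188 f(17,9)=2380 f(17,11)=680 f(17,13)=136 f(17,15)=17 f(17,17)=1
t=18: f(18,-6)=9996 f(18,-4)=28764 f(18,-2)=42942 f(18,0)=48467 f(18,2)=43740 f(18,4)=31823 f(18,6)=18564 f(18,8)=8568 f(18,10)=3060 f(18,12)=816 f(18,14)=153 f(18,16)=18 f(18,18)=1
t=19: f(19,-5)=38760 f(19,-3)=71706 f(19,-1)=91409 f(19,1)=92207 f(19,3)=75563 f(19,5)=50387 f(19,7)=27132 f(19,9)=11628 f(19,11)=3876 f(19,13)=969 f(19,15)=171 f(19,17)=19 f(19,19)=1
t=20: f(20,-6)=38760 f(20,-4)=110466 f(20,-2)=163115 f(20,0)=183616 f(20,2)=167770 f(20,4)=125950 f(20,6)=77519 f(20,8)=38760 f(20,10)=15504 f(20,12)=4845 f(20,14)=1140 f(20,16)=190 f(20,18)=20 f(20,20)=1
t=21: f(21,-5)=149226 f(21,-3)=273581 f(21,-1)=346731 f(21,1)=351386 f(21,3)=293720 f(21,5)=203469 f(21,7)=116279 f(21,9)=54264 f(21,11)=20349 f(21,13)=5985 f(21,15)=1330 f(21,17)=210 f(21,19)=21 f(21,21)=1
t=22: f(22,-6)=149226 f(22,-4)=422807 f(22,-2)=620312 f(22,0)=698117 f(22,2)=645106 f(22,4)=497189 f(22,6)=319748 f(22,8)=170543 f(22,10)=74613 f(22,12)=26334 f(22,14)=7315 f(22,16)=1540 f(22,18)=231 f(22,20)=22 f(22,22)=1
t=23: f(23,-5)=572033 f(23,-3)=1043119 f(23,-1)=1318429 f(23,1)=1343223 f(23,3)=1142295 f(23,5)=816937 f(23,7)=490291 f(23,9)=245156 f(23,11)=100947 f(23,13)=33649 f(23,15)=8855 f(23,17)=1771 f(23,19)=253 f(23,21)=23 f(23,23)=1
t=24: f(24,-6)=572033 f(24,-4)=1615152 f(24,-2)=2361548 f(24,0)=2661652 f(24,2)=2485518 f(24,4)=1959232 f(24,6)=1307228 f(24,8)=735447 f(24,10)=346103 f(24,12)=134596 f(24,14)=42504 f(24,16)=10626 f(24,18)=2024 f(24,20)=276 f(24,22)=24 f(24,24)=1
Σ_s f(24,s) = 14233964
P = 14233964/16777216 = 3558491/4194304

Answer: 3558491/4194304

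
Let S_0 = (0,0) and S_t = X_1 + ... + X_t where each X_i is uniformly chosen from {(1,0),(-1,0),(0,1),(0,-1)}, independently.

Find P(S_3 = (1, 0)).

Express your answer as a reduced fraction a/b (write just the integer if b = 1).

Answer: 9/64

Derivation:
Let h be the number of horizontal steps (so 3-h are vertical). To end at (1,0) need (h+1)/2 right-steps and ((3-h)+0)/2 up-steps.
Sum over h with 1 ≤ h ≤ 3, h ≡ 1 (mod 2), 3-h ≡ 0 (mod 2):
h=1: C(3,1)·C(1,1)·C(2,1) = 3·1·2 = 6
h=3: C(3,3)·C(3,2)·C(0,0) = 1·3·1 = 3
Total favorable: 9
Total paths: 4^3 = 64
P = 9/64 = 9/64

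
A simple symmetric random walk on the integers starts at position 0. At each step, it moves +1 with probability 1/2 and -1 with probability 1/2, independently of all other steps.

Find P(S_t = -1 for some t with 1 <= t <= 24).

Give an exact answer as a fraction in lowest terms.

Answer: 3518265/4194304

Derivation:
Count via complement. Let g(t,s) = #length-t paths at position s with S_1..S_t all ≠ -1.
g(t,s) = g(t-1,s-1) + g(t-1,s+1) for s ≠ -1; g(t,-1) = 0.
t=0: g(0,0)=1
t=1: g(1,1)=1
t=2: g(2,0)=1 g(2,2)=1
t=3: g(3,1)=2 g(3,3)=1
t=4: g(4,0)=2 g(4,2)=3 g(4,4)=1
t=5: g(5,1)=5 g(5,3)=4 g(5,5)=1
t=6: g(6,0)=5 g(6,2)=9 g(6,4)=5 g(6,6)=1
t=7: g(7,1)=14 g(7,3)=14 g(7,5)=6 g(7,7)=1
t=8: g(8,0)=14 g(8,2)=28 g(8,4)=20 g(8,6)=7 g(8,8)=1
t=9: g(9,1)=42 g(9,3)=48 g(9,5)=27 g(9,7)=8 g(9,9)=1
t=10: g(10,0)=42 g(10,2)=90 g(10,4)=75 g(10,6)=35 g(10,8)=9 g(10,10)=1
t=11: g(11,1)=132 g(11,3)=165 g(11,5)=110 g(11,7)=44 g(11,9)=10 g(11,11)=1
t=12: g(12,0)=132 g(12,2)=297 g(12,4)=275 g(12,6)=154 g(12,8)=54 g(12,10)=11 g(12,12)=1
t=13: g(13,1)=429 g(13,3)=572 g(13,5)=429 g(13,7)=208 g(13,9)=65 g(13,11)=12 g(13,13)=1
t=14: g(14,0)=429 g(14,2)=1001 g(14,4)=1001 g(14,6)=637 g(14,8)=273 g(14,10)=77 g(14,12)=13 g(14,14)=1
t=15: g(15,1)=1430 g(15,3)=2002 g(15,5)=1638 g(15,7)=910 g(15,9)=350 g(15,11)=90 g(15,13)=14 g(15,15)=1
t=16: g(16,0)=1430 g(16,2)=3432 g(16,4)=3640 g(16,6)=2548 g(16,8)=1260 g(16,10)=440 g(16,12)=104 g(16,14)=15 g(16,16)=1
t=17: g(17,1)=4862 g(17,3)=7072 g(17,5)=6188 g(17,7)=3808 g(17,9)=1700 g(17,11)=544 g(17,13)=119 g(17,15)=16 g(17,17)=1
t=18: g(18,0)=4862 g(18,2)=11934 g(18,4)=13260 g(18,6)=9996 g(18,8)=5508 g(18,10)=2244 g(18,12)=663 g(18,14)=135 g(18,16)=17 g(18,18)=1
t=19: g(19,1)=16796 g(19,3)=25194 g(19,5)=23256 g(19,7)=15504 g(19,9)=7752 g(19,11)=2907 g(19,13)=798 g(19,15)=152 g(19,17)=18 g(19,19)=1
t=20: g(20,0)=16796 g(20,2)=41990 g(20,4)=48450 g(20,6)=38760 g(20,8)=23256 g(20,10)=10659 g(20,12)=3705 g(20,14)=950 g(20,16)=170 g(20,18)=19 g(20,20)=1
t=21: g(21,1)=58786 g(21,3)=90440 g(21,5)=87210 g(21,7)=62016 g(21,9)=33915 g(21,11)=14364 g(21,13)=4655 g(21,15)=1120 g(21,17)=189 g(21,19)=20 g(21,21)=1
t=22: g(22,0)=58786 g(22,2)=149226 g(22,4)=177650 g(22,6)=149226 g(22,8)=95931 g(22,10)=48279 g(22,12)=19019 g(22,14)=5775 g(22,16)=1309 g(22,18)=209 g(22,20)=21 g(22,22)=1
t=23: g(23,1)=208012 g(23,3)=326876 g(23,5)=326876 g(23,7)=245157 g(23,9)=144210 g(23,11)=67298 g(23,13)=24794 g(23,15)=7084 g(23,17)=1518 g(23,19)=230 g(23,21)=22 g(23,23)=1
t=24: g(24,0)=208012 g(24,2)=534888 g(24,4)=653752 g(24,6)=572033 g(24,8)=389367 g(24,10)=211508 g(24,12)=92092 g(24,14)=31878 g(24,16)=8602 g(24,18)=1748 g(24,20)=252 g(24,22)=23 g(24,24)=1
Paths never hitting -1: Σ_s g(24,s) = 2704156
Paths hitting -1: 2^24 - 2704156 = 14073060
P = 14073060/16777216 = 3518265/4194304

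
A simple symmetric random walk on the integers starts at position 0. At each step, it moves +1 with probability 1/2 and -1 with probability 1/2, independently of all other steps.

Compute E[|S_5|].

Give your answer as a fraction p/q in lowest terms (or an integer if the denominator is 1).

Answer: 15/8

Derivation:
S_5 takes values m ≡ 1 (mod 2) with |m| ≤ 5; P(S_5=m) = C(5,(5+m)/2)/2^5.
Total paths: 2^5 = 32
Distribution: P(S=-5)=1/32, P(S=-3)=5/32, P(S=-1)=10/32, P(S=1)=10/32, P(S=3)=5/32, P(S=5)=1/32
E[|S_5|] = Σ_m |m|·P(S_5=m) = 60/32 = 15/8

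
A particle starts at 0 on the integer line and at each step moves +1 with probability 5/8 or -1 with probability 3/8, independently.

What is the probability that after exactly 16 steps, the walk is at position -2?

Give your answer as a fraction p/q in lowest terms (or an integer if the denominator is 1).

To reach position -2 after 16 steps: need 7 steps of +1 and 9 steps of -1.
Number of such sequences: C(16,7) = 11440
Each has probability (5/8)^7 · (3/8)^9 = 1537734375/281474976710656
P = 11440 · 1537734375/281474976710656 = 1099480078125/17592186044416

Answer: 1099480078125/17592186044416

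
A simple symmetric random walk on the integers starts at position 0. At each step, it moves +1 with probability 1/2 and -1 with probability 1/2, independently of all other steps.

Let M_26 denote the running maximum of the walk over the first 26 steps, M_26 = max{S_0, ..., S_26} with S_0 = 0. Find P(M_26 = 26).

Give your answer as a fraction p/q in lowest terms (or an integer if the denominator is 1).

Answer: 1/67108864

Derivation:
Let M_26 = max(S_0,...,S_26). Use the reflection principle: for j ≥ 1, #{paths with M_26 ≥ j} = #{S_26 ≥ j} + #{S_26 ≥ j+1}.
By reflection, #{M_26 ≥ 26} = #{S_26 ≥ 26} + #{S_26 ≥ 27} = 1 + 0 = 1.
#{M_26 ≥ 27} = #{S_26 ≥ 27} + #{S_26 ≥ 28} = 0 + 0 = 0.
#{M_26 = 26} = 1 - 0 = 1.
P(M_26 = 26) = 1/67108864 = 1/67108864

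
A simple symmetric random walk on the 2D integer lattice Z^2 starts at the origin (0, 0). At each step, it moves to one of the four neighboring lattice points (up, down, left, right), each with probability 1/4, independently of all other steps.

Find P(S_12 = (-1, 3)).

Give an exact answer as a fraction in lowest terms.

Answer: 49005/2097152

Derivation:
Let h be the number of horizontal steps (so 12-h are vertical). To end at (-1,3) need (h-1)/2 right-steps and ((12-h)+3)/2 up-steps.
Sum over h with 1 ≤ h ≤ 9, h ≡ 1 (mod 2), 12-h ≡ 1 (mod 2):
h=1: C(12,1)·C(1,0)·C(11,7) = 12·1·330 = 3960
h=3: C(12,3)·C(3,1)·C(9,6) = 220·3·84 = 55440
h=5: C(12,5)·C(5,2)·C(7,5) = 792·10·21 = 166320
h=7: C(12,7)·C(7,3)·C(5,4) = 792·35·5 = 138600
h=9: C(12,9)·C(9,4)·C(3,3) = 220·126·1 = 27720
Total favorable: 392040
Total paths: 4^12 = 16777216
P = 392040/16777216 = 49005/2097152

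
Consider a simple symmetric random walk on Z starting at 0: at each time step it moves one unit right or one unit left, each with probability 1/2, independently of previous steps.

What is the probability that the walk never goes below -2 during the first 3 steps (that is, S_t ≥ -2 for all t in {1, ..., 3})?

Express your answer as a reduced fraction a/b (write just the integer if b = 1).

Answer: 7/8

Derivation:
Let f(t,s) = #length-t paths at position s with S_1..S_t all ≥ -2.
f(t,s) = f(t-1,s-1) + f(t-1,s+1) for s ≥ -2; f(t,s) = 0 for s < -2.
t=0: f(0,0)=1
t=1: f(1,-1)=1 f(1,1)=1
t=2: f(2,-2)=1 f(2,0)=2 f(2,2)=1
t=3: f(3,-1)=3 f(3,1)=3 f(3,3)=1
Σ_s f(3,s) = 7
P = 7/8 = 7/8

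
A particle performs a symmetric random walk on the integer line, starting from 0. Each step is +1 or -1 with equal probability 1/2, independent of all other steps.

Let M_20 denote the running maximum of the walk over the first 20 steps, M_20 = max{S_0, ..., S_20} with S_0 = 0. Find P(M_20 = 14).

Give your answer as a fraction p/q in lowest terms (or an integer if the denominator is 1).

Let M_20 = max(S_0,...,S_20). Use the reflection principle: for j ≥ 1, #{paths with M_20 ≥ j} = #{S_20 ≥ j} + #{S_20 ≥ j+1}.
By reflection, #{M_20 ≥ 14} = #{S_20 ≥ 14} + #{S_20 ≥ 15} = 1351 + 211 = 1562.
#{M_20 ≥ 15} = #{S_20 ≥ 15} + #{S_20 ≥ 16} = 211 + 211 = 422.
#{M_20 = 14} = 1562 - 422 = 1140.
P(M_20 = 14) = 1140/1048576 = 285/262144

Answer: 285/262144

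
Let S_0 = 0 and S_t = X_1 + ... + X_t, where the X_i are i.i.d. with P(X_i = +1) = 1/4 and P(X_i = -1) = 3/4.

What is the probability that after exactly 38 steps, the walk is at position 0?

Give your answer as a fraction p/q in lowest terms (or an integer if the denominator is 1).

Answer: 5135054769461249325/9444732965739290427392

Derivation:
To be at 0 after 38 steps: need exactly 19 steps of +1 and 19 of -1.
Number of such sequences: C(38,19) = 35345263800
Each has probability (1/4)^19 · (3/4)^19 = 1162261467/75557863725914323419136
P = 35345263800 · 1162261467/75557863725914323419136 = 5135054769461249325/9444732965739290427392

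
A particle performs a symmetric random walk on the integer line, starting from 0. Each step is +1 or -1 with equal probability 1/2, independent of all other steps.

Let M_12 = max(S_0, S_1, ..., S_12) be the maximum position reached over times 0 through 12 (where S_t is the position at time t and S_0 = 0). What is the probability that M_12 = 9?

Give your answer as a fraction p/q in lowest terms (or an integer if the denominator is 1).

Answer: 3/1024

Derivation:
Let M_12 = max(S_0,...,S_12). Use the reflection principle: for j ≥ 1, #{paths with M_12 ≥ j} = #{S_12 ≥ j} + #{S_12 ≥ j+1}.
By reflection, #{M_12 ≥ 9} = #{S_12 ≥ 9} + #{S_12 ≥ 10} = 13 + 13 = 26.
#{M_12 ≥ 10} = #{S_12 ≥ 10} + #{S_12 ≥ 11} = 13 + 1 = 14.
#{M_12 = 9} = 26 - 14 = 12.
P(M_12 = 9) = 12/4096 = 3/1024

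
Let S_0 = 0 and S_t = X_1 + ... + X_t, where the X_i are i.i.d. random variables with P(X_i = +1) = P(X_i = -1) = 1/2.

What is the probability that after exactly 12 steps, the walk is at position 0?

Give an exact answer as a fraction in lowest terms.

To return to 0 after 12 steps: need exactly 6 steps of +1 and 6 of -1.
Favorable paths: C(12,6) = 924
Total paths: 2^12 = 4096
P = 924/4096 = 231/1024

Answer: 231/1024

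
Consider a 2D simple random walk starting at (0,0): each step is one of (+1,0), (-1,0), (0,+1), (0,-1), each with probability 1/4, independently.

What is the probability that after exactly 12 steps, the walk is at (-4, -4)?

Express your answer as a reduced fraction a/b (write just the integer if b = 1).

Answer: 7623/2097152

Derivation:
Let h be the number of horizontal steps (so 12-h are vertical). To end at (-4,-4) need (h-4)/2 right-steps and ((12-h)-4)/2 up-steps.
Sum over h with 4 ≤ h ≤ 8, h ≡ 0 (mod 2), 12-h ≡ 0 (mod 2):
h=4: C(12,4)·C(4,0)·C(8,2) = 495·1·28 = 13860
h=6: C(12,6)·C(6,1)·C(6,1) = 924·6·6 = 33264
h=8: C(12,8)·C(8,2)·C(4,0) = 495·28·1 = 13860
Total favorable: 60984
Total paths: 4^12 = 16777216
P = 60984/16777216 = 7623/2097152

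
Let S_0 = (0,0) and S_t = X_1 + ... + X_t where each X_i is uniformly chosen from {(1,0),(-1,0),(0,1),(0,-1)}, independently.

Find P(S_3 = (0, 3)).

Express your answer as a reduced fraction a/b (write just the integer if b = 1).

Let h be the number of horizontal steps (so 3-h are vertical). To end at (0,3) need (h+0)/2 right-steps and ((3-h)+3)/2 up-steps.
Sum over h with 0 ≤ h ≤ 0, h ≡ 0 (mod 2), 3-h ≡ 1 (mod 2):
h=0: C(3,0)·C(0,0)·C(3,3) = 1·1·1 = 1
Total favorable: 1
Total paths: 4^3 = 64
P = 1/64 = 1/64

Answer: 1/64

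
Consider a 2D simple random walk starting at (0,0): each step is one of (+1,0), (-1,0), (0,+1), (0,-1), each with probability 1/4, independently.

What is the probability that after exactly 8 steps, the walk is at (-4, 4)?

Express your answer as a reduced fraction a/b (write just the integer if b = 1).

Answer: 35/32768

Derivation:
Let h be the number of horizontal steps (so 8-h are vertical). To end at (-4,4) need (h-4)/2 right-steps and ((8-h)+4)/2 up-steps.
Sum over h with 4 ≤ h ≤ 4, h ≡ 0 (mod 2), 8-h ≡ 0 (mod 2):
h=4: C(8,4)·C(4,0)·C(4,4) = 70·1·1 = 70
Total favorable: 70
Total paths: 4^8 = 65536
P = 70/65536 = 35/32768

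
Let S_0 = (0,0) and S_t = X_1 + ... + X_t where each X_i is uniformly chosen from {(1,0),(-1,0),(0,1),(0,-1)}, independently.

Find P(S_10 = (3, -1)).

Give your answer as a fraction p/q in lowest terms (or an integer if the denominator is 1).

Let h be the number of horizontal steps (so 10-h are vertical). To end at (3,-1) need (h+3)/2 right-steps and ((10-h)-1)/2 up-steps.
Sum over h with 3 ≤ h ≤ 9, h ≡ 1 (mod 2), 10-h ≡ 1 (mod 2):
h=3: C(10,3)·C(3,3)·C(7,3) = 120·1·35 = 4200
h=5: C(10,5)·C(5,4)·C(5,2) = 252·5·10 = 12600
h=7: C(10,7)·C(7,5)·C(3,1) = 120·21·3 = 7560
h=9: C(10,9)·C(9,6)·C(1,0) = 10·84·1 = 840
Total favorable: 25200
Total paths: 4^10 = 1048576
P = 25200/1048576 = 1575/65536

Answer: 1575/65536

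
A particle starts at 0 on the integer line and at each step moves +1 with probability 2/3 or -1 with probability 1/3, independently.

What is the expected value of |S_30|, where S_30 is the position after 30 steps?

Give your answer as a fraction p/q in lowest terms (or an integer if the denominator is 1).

Answer: 8572735215010/847288609443

Derivation:
S_30 takes values m ≡ 0 (mod 2) with |m| ≤ 30; P(S_30=m) = C(30,(30+m)/2) · (2/3)^((30+m)/2) · (1/3)^((30-m)/2).
Distribution: P(S=-30)=1/205891132094649, P(S=-28)=20/68630377364883, P(S=-26)=580/68630377364883, P(S=-24)=32480/205891132094649, P(S=-22)=16240/7625597484987, P(S=-20)=168896/7625597484987, P(S=-18)=4222400/22876792454961, P(S=-16)=9651200/7625597484987, P(S=-14)=55494400/7625597484987, P(S=-12)=2441753600/68630377364883, P(S=-10)=3418455040/22876792454961, P(S=-8)=12430745600/22876792454961, P(S=-6)=118092083200/68630377364883, P(S=-4)=36336025600/7625597484987, P(S=-2)=88244633600/7625597484987, P(S=0)=564765655040/22876792454961, P(S=2)=352978534400/7625597484987, P(S=4)=581376409600/7625597484987, P(S=6)=7557893324800/68630377364883, P(S=8)=3182270873600/22876792454961, P(S=10)=3500497960960/22876792454961, P(S=12)=10001422745600/68630377364883, P(S=14)=909220249600/7625597484987, P(S=16)=632501043200/7625597484987, P(S=18)=1106876825600/22876792454961, P(S=20)=177100292096/7625597484987, P(S=22)=68115496960/7625597484987, P(S=24)=544923975680/205891132094649, P(S=26)=38923141120/68630377364883, P(S=28)=5368709120/68630377364883, P(S=30)=1073741824/205891132094649
E[|S_30|] = Σ_m |m|·P(S_30=m) = 8572735215010/847288609443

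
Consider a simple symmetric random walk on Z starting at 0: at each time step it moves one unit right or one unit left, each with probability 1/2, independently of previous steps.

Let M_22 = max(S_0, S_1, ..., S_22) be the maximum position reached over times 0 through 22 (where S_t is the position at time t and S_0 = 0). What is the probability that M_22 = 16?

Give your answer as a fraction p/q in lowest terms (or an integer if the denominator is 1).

Let M_22 = max(S_0,...,S_22). Use the reflection principle: for j ≥ 1, #{paths with M_22 ≥ j} = #{S_22 ≥ j} + #{S_22 ≥ j+1}.
By reflection, #{M_22 ≥ 16} = #{S_22 ≥ 16} + #{S_22 ≥ 17} = 1794 + 254 = 2048.
#{M_22 ≥ 17} = #{S_22 ≥ 17} + #{S_22 ≥ 18} = 254 + 254 = 508.
#{M_22 = 16} = 2048 - 508 = 1540.
P(M_22 = 16) = 1540/4194304 = 385/1048576

Answer: 385/1048576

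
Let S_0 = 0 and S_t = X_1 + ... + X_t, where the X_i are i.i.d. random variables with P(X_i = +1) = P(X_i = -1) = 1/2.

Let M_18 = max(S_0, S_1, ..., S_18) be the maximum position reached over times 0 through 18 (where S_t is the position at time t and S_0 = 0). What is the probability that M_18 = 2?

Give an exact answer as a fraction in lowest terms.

Let M_18 = max(S_0,...,S_18). Use the reflection principle: for j ≥ 1, #{paths with M_18 ≥ j} = #{S_18 ≥ j} + #{S_18 ≥ j+1}.
By reflection, #{M_18 ≥ 2} = #{S_18 ≥ 2} + #{S_18 ≥ 3} = 106762 + 63004 = 169766.
#{M_18 ≥ 3} = #{S_18 ≥ 3} + #{S_18 ≥ 4} = 63004 + 63004 = 126008.
#{M_18 = 2} = 169766 - 126008 = 43758.
P(M_18 = 2) = 43758/262144 = 21879/131072

Answer: 21879/131072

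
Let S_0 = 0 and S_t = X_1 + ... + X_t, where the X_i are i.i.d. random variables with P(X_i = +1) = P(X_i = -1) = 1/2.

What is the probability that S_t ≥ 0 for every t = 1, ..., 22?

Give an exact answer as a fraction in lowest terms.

Let f(t,s) = #length-t paths at position s with S_1..S_t all ≥ 0.
f(t,s) = f(t-1,s-1) + f(t-1,s+1) for s ≥ 0; f(t,s) = 0 for s < 0.
t=0: f(0,0)=1
t=1: f(1,1)=1
t=2: f(2,0)=1 f(2,2)=1
t=3: f(3,1)=2 f(3,3)=1
t=4: f(4,0)=2 f(4,2)=3 f(4,4)=1
t=5: f(5,1)=5 f(5,3)=4 f(5,5)=1
t=6: f(6,0)=5 f(6,2)=9 f(6,4)=5 f(6,6)=1
t=7: f(7,1)=14 f(7,3)=14 f(7,5)=6 f(7,7)=1
t=8: f(8,0)=14 f(8,2)=28 f(8,4)=20 f(8,6)=7 f(8,8)=1
t=9: f(9,1)=42 f(9,3)=48 f(9,5)=27 f(9,7)=8 f(9,9)=1
t=10: f(10,0)=42 f(10,2)=90 f(10,4)=75 f(10,6)=35 f(10,8)=9 f(10,10)=1
t=11: f(11,1)=132 f(11,3)=165 f(11,5)=110 f(11,7)=44 f(11,9)=10 f(11,11)=1
t=12: f(12,0)=132 f(12,2)=297 f(12,4)=275 f(12,6)=154 f(12,8)=54 f(12,10)=11 f(12,12)=1
t=13: f(13,1)=429 f(13,3)=572 f(13,5)=429 f(13,7)=208 f(13,9)=65 f(13,11)=12 f(13,13)=1
t=14: f(14,0)=429 f(14,2)=1001 f(14,4)=1001 f(14,6)=637 f(14,8)=273 f(14,10)=77 f(14,12)=13 f(14,14)=1
t=15: f(15,1)=1430 f(15,3)=2002 f(15,5)=1638 f(15,7)=910 f(15,9)=350 f(15,11)=90 f(15,13)=14 f(15,15)=1
t=16: f(16,0)=1430 f(16,2)=3432 f(16,4)=3640 f(16,6)=2548 f(16,8)=1260 f(16,10)=440 f(16,12)=104 f(16,14)=15 f(16,16)=1
t=17: f(17,1)=4862 f(17,3)=7072 f(17,5)=6188 f(17,7)=3808 f(17,9)=1700 f(17,11)=544 f(17,13)=119 f(17,15)=16 f(17,17)=1
t=18: f(18,0)=4862 f(18,2)=11934 f(18,4)=13260 f(18,6)=9996 f(18,8)=5508 f(18,10)=2244 f(18,12)=663 f(18,14)=135 f(18,16)=17 f(18,18)=1
t=19: f(19,1)=16796 f(19,3)=25194 f(19,5)=23256 f(19,7)=15504 f(19,9)=7752 f(19,11)=2907 f(19,13)=798 f(19,15)=152 f(19,17)=18 f(19,19)=1
t=20: f(20,0)=16796 f(20,2)=41990 f(20,4)=48450 f(20,6)=38760 f(20,8)=23256 f(20,10)=10659 f(20,12)=3705 f(20,14)=950 f(20,16)=170 f(20,18)=19 f(20,20)=1
t=21: f(21,1)=58786 f(21,3)=90440 f(21,5)=87210 f(21,7)=62016 f(21,9)=33915 f(21,11)=14364 f(21,13)=4655 f(21,15)=1120 f(21,17)=189 f(21,19)=20 f(21,21)=1
t=22: f(22,0)=58786 f(22,2)=149226 f(22,4)=177650 f(22,6)=149226 f(22,8)=95931 f(22,10)=48279 f(22,12)=19019 f(22,14)=5775 f(22,16)=1309 f(22,18)=209 f(22,20)=21 f(22,22)=1
Σ_s f(22,s) = 705432
P = 705432/4194304 = 88179/524288

Answer: 88179/524288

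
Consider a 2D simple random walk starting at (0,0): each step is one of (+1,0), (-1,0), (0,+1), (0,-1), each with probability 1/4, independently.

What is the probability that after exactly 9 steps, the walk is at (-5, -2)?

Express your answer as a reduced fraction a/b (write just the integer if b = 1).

Let h be the number of horizontal steps (so 9-h are vertical). To end at (-5,-2) need (h-5)/2 right-steps and ((9-h)-2)/2 up-steps.
Sum over h with 5 ≤ h ≤ 7, h ≡ 1 (mod 2), 9-h ≡ 0 (mod 2):
h=5: C(9,5)·C(5,0)·C(4,1) = 126·1·4 = 504
h=7: C(9,7)·C(7,1)·C(2,0) = 36·7·1 = 252
Total favorable: 756
Total paths: 4^9 = 262144
P = 756/262144 = 189/65536

Answer: 189/65536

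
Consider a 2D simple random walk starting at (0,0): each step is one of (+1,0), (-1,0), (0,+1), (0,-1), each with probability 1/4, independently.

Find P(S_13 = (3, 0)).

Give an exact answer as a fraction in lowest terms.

Let h be the number of horizontal steps (so 13-h are vertical). To end at (3,0) need (h+3)/2 right-steps and ((13-h)+0)/2 up-steps.
Sum over h with 3 ≤ h ≤ 13, h ≡ 1 (mod 2), 13-h ≡ 0 (mod 2):
h=3: C(13,3)·C(3,3)·C(10,5) = 286·1·252 = 72072
h=5: C(13,5)·C(5,4)·C(8,4) = 1287·5·70 = 450450
h=7: C(13,7)·C(7,5)·C(6,3) = 1716·21·20 = 720720
h=9: C(13,9)·C(9,6)·C(4,2) = 715·84·6 = 360360
h=11: C(13,11)·C(11,7)·C(2,1) = 78·330·2 = 51480
h=13: C(13,13)·C(13,8)·C(0,0) = 1·1287·1 = 1287
Total favorable: 1656369
Total paths: 4^13 = 67108864
P = 1656369/67108864 = 1656369/67108864

Answer: 1656369/67108864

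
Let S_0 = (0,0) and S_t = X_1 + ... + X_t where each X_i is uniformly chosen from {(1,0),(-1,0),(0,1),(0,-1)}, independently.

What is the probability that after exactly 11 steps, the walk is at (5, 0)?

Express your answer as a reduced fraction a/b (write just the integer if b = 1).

Answer: 27225/4194304

Derivation:
Let h be the number of horizontal steps (so 11-h are vertical). To end at (5,0) need (h+5)/2 right-steps and ((11-h)+0)/2 up-steps.
Sum over h with 5 ≤ h ≤ 11, h ≡ 1 (mod 2), 11-h ≡ 0 (mod 2):
h=5: C(11,5)·C(5,5)·C(6,3) = 462·1·20 = 9240
h=7: C(11,7)·C(7,6)·C(4,2) = 330·7·6 = 13860
h=9: C(11,9)·C(9,7)·C(2,1) = 55·36·2 = 3960
h=11: C(11,11)·C(11,8)·C(0,0) = 1·165·1 = 165
Total favorable: 27225
Total paths: 4^11 = 4194304
P = 27225/4194304 = 27225/4194304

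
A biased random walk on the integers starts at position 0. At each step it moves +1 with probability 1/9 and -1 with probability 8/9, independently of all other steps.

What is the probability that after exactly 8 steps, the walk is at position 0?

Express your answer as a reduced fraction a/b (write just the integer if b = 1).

Answer: 286720/43046721

Derivation:
To be at 0 after 8 steps: need exactly 4 steps of +1 and 4 of -1.
Number of such sequences: C(8,4) = 70
Each has probability (1/9)^4 · (8/9)^4 = 4096/43046721
P = 70 · 4096/43046721 = 286720/43046721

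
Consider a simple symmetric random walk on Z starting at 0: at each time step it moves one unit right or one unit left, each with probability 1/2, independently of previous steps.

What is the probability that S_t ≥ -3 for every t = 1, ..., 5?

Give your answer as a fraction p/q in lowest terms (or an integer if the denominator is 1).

Let f(t,s) = #length-t paths at position s with S_1..S_t all ≥ -3.
f(t,s) = f(t-1,s-1) + f(t-1,s+1) for s ≥ -3; f(t,s) = 0 for s < -3.
t=0: f(0,0)=1
t=1: f(1,-1)=1 f(1,1)=1
t=2: f(2,-2)=1 f(2,0)=2 f(2,2)=1
t=3: f(3,-3)=1 f(3,-1)=3 f(3,1)=3 f(3,3)=1
t=4: f(4,-2)=4 f(4,0)=6 f(4,2)=4 f(4,4)=1
t=5: f(5,-3)=4 f(5,-1)=10 f(5,1)=10 f(5,3)=5 f(5,5)=1
Σ_s f(5,s) = 30
P = 30/32 = 15/16

Answer: 15/16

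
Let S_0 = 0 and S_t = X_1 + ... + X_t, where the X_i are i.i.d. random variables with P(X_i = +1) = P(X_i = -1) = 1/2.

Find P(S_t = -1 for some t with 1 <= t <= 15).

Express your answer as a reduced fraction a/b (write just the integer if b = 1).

Answer: 26333/32768

Derivation:
Count via complement. Let g(t,s) = #length-t paths at position s with S_1..S_t all ≠ -1.
g(t,s) = g(t-1,s-1) + g(t-1,s+1) for s ≠ -1; g(t,-1) = 0.
t=0: g(0,0)=1
t=1: g(1,1)=1
t=2: g(2,0)=1 g(2,2)=1
t=3: g(3,1)=2 g(3,3)=1
t=4: g(4,0)=2 g(4,2)=3 g(4,4)=1
t=5: g(5,1)=5 g(5,3)=4 g(5,5)=1
t=6: g(6,0)=5 g(6,2)=9 g(6,4)=5 g(6,6)=1
t=7: g(7,1)=14 g(7,3)=14 g(7,5)=6 g(7,7)=1
t=8: g(8,0)=14 g(8,2)=28 g(8,4)=20 g(8,6)=7 g(8,8)=1
t=9: g(9,1)=42 g(9,3)=48 g(9,5)=27 g(9,7)=8 g(9,9)=1
t=10: g(10,0)=42 g(10,2)=90 g(10,4)=75 g(10,6)=35 g(10,8)=9 g(10,10)=1
t=11: g(11,1)=132 g(11,3)=165 g(11,5)=110 g(11,7)=44 g(11,9)=10 g(11,11)=1
t=12: g(12,0)=132 g(12,2)=297 g(12,4)=275 g(12,6)=154 g(12,8)=54 g(12,10)=11 g(12,12)=1
t=13: g(13,1)=429 g(13,3)=572 g(13,5)=429 g(13,7)=208 g(13,9)=65 g(13,11)=12 g(13,13)=1
t=14: g(14,0)=429 g(14,2)=1001 g(14,4)=1001 g(14,6)=637 g(14,8)=273 g(14,10)=77 g(14,12)=13 g(14,14)=1
t=15: g(15,1)=1430 g(15,3)=2002 g(15,5)=1638 g(15,7)=910 g(15,9)=350 g(15,11)=90 g(15,13)=14 g(15,15)=1
Paths never hitting -1: Σ_s g(15,s) = 6435
Paths hitting -1: 2^15 - 6435 = 26333
P = 26333/32768 = 26333/32768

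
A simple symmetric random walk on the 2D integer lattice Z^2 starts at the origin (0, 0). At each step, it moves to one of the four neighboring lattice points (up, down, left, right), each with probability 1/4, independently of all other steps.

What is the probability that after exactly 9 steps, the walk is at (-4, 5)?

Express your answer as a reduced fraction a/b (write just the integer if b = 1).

Answer: 63/131072

Derivation:
Let h be the number of horizontal steps (so 9-h are vertical). To end at (-4,5) need (h-4)/2 right-steps and ((9-h)+5)/2 up-steps.
Sum over h with 4 ≤ h ≤ 4, h ≡ 0 (mod 2), 9-h ≡ 1 (mod 2):
h=4: C(9,4)·C(4,0)·C(5,5) = 126·1·1 = 126
Total favorable: 126
Total paths: 4^9 = 262144
P = 126/262144 = 63/131072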